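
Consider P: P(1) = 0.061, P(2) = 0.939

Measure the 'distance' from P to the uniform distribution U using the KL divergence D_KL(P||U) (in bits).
0.6686 bits

U(i) = 1/2 for all i

D_KL(P||U) = Σ P(x) log₂(P(x) / (1/2))
           = Σ P(x) log₂(P(x)) + log₂(2)
           = log₂(2) - H(P)

H(P) = -Σ P(x) log₂(P(x)):
  -P(1)·log₂(P(1)) = -(0.061)·log₂(0.061) = 0.24614
  -P(2)·log₂(P(2)) = -(0.939)·log₂(0.939) = 0.08526
H(P) = 0.24614 + 0.08526 = 0.33140 bits

log₂(2) = 1.00000 bits

D_KL(P||U) = 1.00000 - 0.33140 = 0.66860 ≈ 0.6686 bits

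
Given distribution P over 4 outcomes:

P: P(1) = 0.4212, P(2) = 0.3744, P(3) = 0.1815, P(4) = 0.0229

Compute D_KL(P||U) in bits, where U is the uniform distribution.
0.3723 bits

U(i) = 1/4 for all i

D_KL(P||U) = Σ P(x) log₂(P(x) / (1/4))
           = Σ P(x) log₂(P(x)) + log₂(4)
           = log₂(4) - H(P)

H(P) = -Σ P(x) log₂(P(x)):
  -P(1)·log₂(P(1)) = -(0.4212)·log₂(0.4212) = 0.52541
  -P(2)·log₂(P(2)) = -(0.3744)·log₂(0.3744) = 0.53065
  -P(3)·log₂(P(3)) = -(0.1815)·log₂(0.1815) = 0.44685
  -P(4)·log₂(P(4)) = -(0.0229)·log₂(0.0229) = 0.12477
H(P) = 0.52541 + 0.53065 + 0.44685 + 0.12477 = 1.62768 bits

log₂(4) = 2.00000 bits

D_KL(P||U) = 2.00000 - 1.62768 = 0.37232 ≈ 0.3723 bits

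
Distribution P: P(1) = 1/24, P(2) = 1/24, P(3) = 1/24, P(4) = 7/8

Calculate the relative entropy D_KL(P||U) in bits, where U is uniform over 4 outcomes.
1.2583 bits

U(i) = 1/4 for all i

D_KL(P||U) = Σ P(x) log₂(P(x) / (1/4))
           = Σ P(x) log₂(P(x)) + log₂(4)
           = log₂(4) - H(P)

H(P) = -Σ P(x) log₂(P(x)):
  -P(1)·log₂(P(1)) = -(1/24)·log₂(1/24) = 0.19104
  -P(2)·log₂(P(2)) = -(1/24)·log₂(1/24) = 0.19104
  -P(3)·log₂(P(3)) = -(1/24)·log₂(1/24) = 0.19104
  -P(4)·log₂(P(4)) = -(7/8)·log₂(7/8) = 0.16856
H(P) = 0.19104 + 0.19104 + 0.19104 + 0.16856 = 0.74168 bits

log₂(4) = 2.00000 bits

D_KL(P||U) = 2.00000 - 0.74168 = 1.25832 ≈ 1.2583 bits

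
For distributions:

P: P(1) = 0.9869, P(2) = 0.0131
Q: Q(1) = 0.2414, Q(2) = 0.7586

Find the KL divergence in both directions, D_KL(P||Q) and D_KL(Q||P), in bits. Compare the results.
D_KL(P||Q) = 1.9282 bits, D_KL(Q||P) = 3.9517 bits. D_KL(Q||P) is larger than D_KL(P||Q) by 2.0235 bits; the two directions differ.

D_KL(P||Q) = Σ P(x) log₂(P(x)/Q(x))

Computing term by term:
  P(1)·log₂(P(1)/Q(1)) = 0.9869·log₂(0.9869/0.2414) = 2.00487
  P(2)·log₂(P(2)/Q(2)) = 0.0131·log₂(0.0131/0.7586) = -0.07671

D_KL(P||Q) = 2.00487 - 0.07671 = 1.92816 ≈ 1.9282 bits

D_KL(Q||P) = Σ Q(x) log₂(Q(x)/P(x))

Computing term by term:
  Q(1)·log₂(Q(1)/P(1)) = 0.2414·log₂(0.2414/0.9869) = -0.49040
  Q(2)·log₂(Q(2)/P(2)) = 0.7586·log₂(0.7586/0.0131) = 4.44213

D_KL(Q||P) = -0.49040 + 4.44213 = 3.95173 ≈ 3.9517 bits

These are NOT equal (difference: 2.0235 bits). KL divergence is asymmetric: D_KL(P||Q) ≠ D_KL(Q||P) in general.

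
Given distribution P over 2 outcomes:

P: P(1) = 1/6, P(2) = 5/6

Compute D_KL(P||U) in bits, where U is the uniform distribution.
0.3500 bits

U(i) = 1/2 for all i

D_KL(P||U) = Σ P(x) log₂(P(x) / (1/2))
           = Σ P(x) log₂(P(x)) + log₂(2)
           = log₂(2) - H(P)

H(P) = -Σ P(x) log₂(P(x)):
  -P(1)·log₂(P(1)) = -(1/6)·log₂(1/6) = 0.43083
  -P(2)·log₂(P(2)) = -(5/6)·log₂(5/6) = 0.21920
H(P) = 0.43083 + 0.21920 = 0.65003 bits

log₂(2) = 1.00000 bits

D_KL(P||U) = 1.00000 - 0.65003 = 0.34997 ≈ 0.3500 bits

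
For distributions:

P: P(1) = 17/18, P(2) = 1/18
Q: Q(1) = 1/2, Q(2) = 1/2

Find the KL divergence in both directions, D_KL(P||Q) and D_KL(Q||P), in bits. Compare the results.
D_KL(P||Q) = 0.6905 bits, D_KL(Q||P) = 1.1262 bits. D_KL(Q||P) is larger than D_KL(P||Q) by 0.4357 bits; the two directions differ.

D_KL(P||Q) = Σ P(x) log₂(P(x)/Q(x))

Computing term by term:
  P(1)·log₂(P(1)/Q(1)) = (17/18)·log₂((17/18)/(1/2)) = 0.86656
  P(2)·log₂(P(2)/Q(2)) = (1/18)·log₂((1/18)/(1/2)) = -0.17611

D_KL(P||Q) = 0.86656 - 0.17611 = 0.69045 ≈ 0.6905 bits

D_KL(Q||P) = Σ Q(x) log₂(Q(x)/P(x))

Computing term by term:
  Q(1)·log₂(Q(1)/P(1)) = (1/2)·log₂((1/2)/(17/18)) = -0.45877
  Q(2)·log₂(Q(2)/P(2)) = (1/2)·log₂((1/2)/(1/18)) = 1.58496

D_KL(Q||P) = -0.45877 + 1.58496 = 1.12619 ≈ 1.1262 bits

These are NOT equal (difference: 0.4357 bits). KL divergence is asymmetric: D_KL(P||Q) ≠ D_KL(Q||P) in general.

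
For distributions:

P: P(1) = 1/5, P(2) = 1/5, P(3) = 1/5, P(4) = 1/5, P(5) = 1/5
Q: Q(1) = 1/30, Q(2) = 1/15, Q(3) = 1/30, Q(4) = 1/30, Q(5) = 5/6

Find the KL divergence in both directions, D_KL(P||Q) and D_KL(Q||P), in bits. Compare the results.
D_KL(P||Q) = 1.4562 bits, D_KL(Q||P) = 1.3516 bits. D_KL(P||Q) is larger than D_KL(Q||P) by 0.1046 bits; the two directions differ.

D_KL(P||Q) = Σ P(x) log₂(P(x)/Q(x))

Computing term by term:
  P(1)·log₂(P(1)/Q(1)) = (1/5)·log₂((1/5)/(1/30)) = 0.51699
  P(2)·log₂(P(2)/Q(2)) = (1/5)·log₂((1/5)/(1/15)) = 0.31699
  P(3)·log₂(P(3)/Q(3)) = (1/5)·log₂((1/5)/(1/30)) = 0.51699
  P(4)·log₂(P(4)/Q(4)) = (1/5)·log₂((1/5)/(1/30)) = 0.51699
  P(5)·log₂(P(5)/Q(5)) = (1/5)·log₂((1/5)/(5/6)) = -0.41178

D_KL(P||Q) = 0.51699 + 0.31699 + 0.51699 + 0.51699 - 0.41178 = 1.45618 ≈ 1.4562 bits

D_KL(Q||P) = Σ Q(x) log₂(Q(x)/P(x))

Computing term by term:
  Q(1)·log₂(Q(1)/P(1)) = (1/30)·log₂((1/30)/(1/5)) = -0.08617
  Q(2)·log₂(Q(2)/P(2)) = (1/15)·log₂((1/15)/(1/5)) = -0.10566
  Q(3)·log₂(Q(3)/P(3)) = (1/30)·log₂((1/30)/(1/5)) = -0.08617
  Q(4)·log₂(Q(4)/P(4)) = (1/30)·log₂((1/30)/(1/5)) = -0.08617
  Q(5)·log₂(Q(5)/P(5)) = (5/6)·log₂((5/6)/(1/5)) = 1.71574

D_KL(Q||P) = -0.08617 - 0.10566 - 0.08617 - 0.08617 + 1.71574 = 1.35157 ≈ 1.3516 bits

These are NOT equal (difference: 0.1046 bits). KL divergence is asymmetric: D_KL(P||Q) ≠ D_KL(Q||P) in general.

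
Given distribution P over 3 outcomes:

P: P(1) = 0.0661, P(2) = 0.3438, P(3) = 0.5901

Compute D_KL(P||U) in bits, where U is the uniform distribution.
0.3473 bits

U(i) = 1/3 for all i

D_KL(P||U) = Σ P(x) log₂(P(x) / (1/3))
           = Σ P(x) log₂(P(x)) + log₂(3)
           = log₂(3) - H(P)

H(P) = -Σ P(x) log₂(P(x)):
  -P(1)·log₂(P(1)) = -(0.0661)·log₂(0.0661) = 0.25906
  -P(2)·log₂(P(2)) = -(0.3438)·log₂(0.3438) = 0.52958
  -P(3)·log₂(P(3)) = -(0.5901)·log₂(0.5901) = 0.44905
H(P) = 0.25906 + 0.52958 + 0.44905 = 1.23769 bits

log₂(3) = 1.58496 bits

D_KL(P||U) = 1.58496 - 1.23769 = 0.34727 ≈ 0.3473 bits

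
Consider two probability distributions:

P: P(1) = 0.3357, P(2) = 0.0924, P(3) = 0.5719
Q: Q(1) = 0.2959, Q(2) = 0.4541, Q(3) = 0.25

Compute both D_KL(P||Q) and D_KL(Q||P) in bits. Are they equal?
D_KL(P||Q) = 0.5316 bits, D_KL(Q||P) = 0.6908 bits. No, they are not equal.

D_KL(P||Q) = Σ P(x) log₂(P(x)/Q(x))

Computing term by term:
  P(1)·log₂(P(1)/Q(1)) = 0.3357·log₂(0.3357/0.2959) = 0.06112
  P(2)·log₂(P(2)/Q(2)) = 0.0924·log₂(0.0924/0.4541) = -0.21225
  P(3)·log₂(P(3)/Q(3)) = 0.5719·log₂(0.5719/0.25) = 0.68275

D_KL(P||Q) = 0.06112 - 0.21225 + 0.68275 = 0.53162 ≈ 0.5316 bits

D_KL(Q||P) = Σ Q(x) log₂(Q(x)/P(x))

Computing term by term:
  Q(1)·log₂(Q(1)/P(1)) = 0.2959·log₂(0.2959/0.3357) = -0.05387
  Q(2)·log₂(Q(2)/P(2)) = 0.4541·log₂(0.4541/0.0924) = 1.04309
  Q(3)·log₂(Q(3)/P(3)) = 0.25·log₂(0.25/0.5719) = -0.29846

D_KL(Q||P) = -0.05387 + 1.04309 - 0.29846 = 0.69076 ≈ 0.6908 bits

These are NOT equal (difference: 0.1592 bits). KL divergence is asymmetric: D_KL(P||Q) ≠ D_KL(Q||P) in general.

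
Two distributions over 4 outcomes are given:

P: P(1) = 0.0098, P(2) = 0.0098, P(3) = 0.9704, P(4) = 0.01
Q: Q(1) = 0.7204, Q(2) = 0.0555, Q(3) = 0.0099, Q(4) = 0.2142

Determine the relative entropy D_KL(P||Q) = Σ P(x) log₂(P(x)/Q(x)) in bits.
6.2897 bits

D_KL(P||Q) = Σ P(x) log₂(P(x)/Q(x))

Computing term by term:
  P(1)·log₂(P(1)/Q(1)) = 0.0098·log₂(0.0098/0.7204) = -0.06076
  P(2)·log₂(P(2)/Q(2)) = 0.0098·log₂(0.0098/0.0555) = -0.02452
  P(3)·log₂(P(3)/Q(3)) = 0.9704·log₂(0.9704/0.0099) = 6.41920
  P(4)·log₂(P(4)/Q(4)) = 0.01·log₂(0.01/0.2142) = -0.04421

D_KL(P||Q) = -0.06076 - 0.02452 + 6.41920 - 0.04421 = 6.28971 ≈ 6.2897 bits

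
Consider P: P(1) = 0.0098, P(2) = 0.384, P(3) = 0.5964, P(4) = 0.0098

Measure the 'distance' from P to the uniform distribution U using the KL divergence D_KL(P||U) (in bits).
0.8943 bits

U(i) = 1/4 for all i

D_KL(P||U) = Σ P(x) log₂(P(x) / (1/4))
           = Σ P(x) log₂(P(x)) + log₂(4)
           = log₂(4) - H(P)

H(P) = -Σ P(x) log₂(P(x)):
  -P(1)·log₂(P(1)) = -(0.0098)·log₂(0.0098) = 0.06540
  -P(2)·log₂(P(2)) = -(0.384)·log₂(0.384) = 0.53024
  -P(3)·log₂(P(3)) = -(0.5964)·log₂(0.5964) = 0.44470
  -P(4)·log₂(P(4)) = -(0.0098)·log₂(0.0098) = 0.06540
H(P) = 0.06540 + 0.53024 + 0.44470 + 0.06540 = 1.10574 bits

log₂(4) = 2.00000 bits

D_KL(P||U) = 2.00000 - 1.10574 = 0.89426 ≈ 0.8943 bits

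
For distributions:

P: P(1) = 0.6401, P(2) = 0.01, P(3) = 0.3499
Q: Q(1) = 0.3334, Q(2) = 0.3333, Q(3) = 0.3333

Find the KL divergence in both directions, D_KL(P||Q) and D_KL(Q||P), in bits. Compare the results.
D_KL(P||Q) = 0.5763 bits, D_KL(Q||P) = 1.3490 bits. D_KL(Q||P) is larger than D_KL(P||Q) by 0.7727 bits; the two directions differ.

D_KL(P||Q) = Σ P(x) log₂(P(x)/Q(x))

Computing term by term:
  P(1)·log₂(P(1)/Q(1)) = 0.6401·log₂(0.6401/0.3334) = 0.60236
  P(2)·log₂(P(2)/Q(2)) = 0.01·log₂(0.01/0.3333) = -0.05059
  P(3)·log₂(P(3)/Q(3)) = 0.3499·log₂(0.3499/0.3333) = 0.02454

D_KL(P||Q) = 0.60236 - 0.05059 + 0.02454 = 0.57631 ≈ 0.5763 bits

D_KL(Q||P) = Σ Q(x) log₂(Q(x)/P(x))

Computing term by term:
  Q(1)·log₂(Q(1)/P(1)) = 0.3334·log₂(0.3334/0.6401) = -0.31374
  Q(2)·log₂(Q(2)/P(2)) = 0.3333·log₂(0.3333/0.01) = 1.68608
  Q(3)·log₂(Q(3)/P(3)) = 0.3333·log₂(0.3333/0.3499) = -0.02337

D_KL(Q||P) = -0.31374 + 1.68608 - 0.02337 = 1.34897 ≈ 1.3490 bits

These are NOT equal (difference: 0.7727 bits). KL divergence is asymmetric: D_KL(P||Q) ≠ D_KL(Q||P) in general.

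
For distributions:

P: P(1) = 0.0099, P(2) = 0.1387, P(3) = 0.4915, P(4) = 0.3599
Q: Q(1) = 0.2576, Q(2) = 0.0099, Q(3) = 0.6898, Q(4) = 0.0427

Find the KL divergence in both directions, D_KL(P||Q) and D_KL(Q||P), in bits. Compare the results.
D_KL(P||Q) = 1.3481 bits, D_KL(Q||P) = 1.3794 bits. D_KL(Q||P) is larger than D_KL(P||Q) by 0.0313 bits; the two directions differ.

D_KL(P||Q) = Σ P(x) log₂(P(x)/Q(x))

Computing term by term:
  P(1)·log₂(P(1)/Q(1)) = 0.0099·log₂(0.0099/0.2576) = -0.04655
  P(2)·log₂(P(2)/Q(2)) = 0.1387·log₂(0.1387/0.0099) = 0.52822
  P(3)·log₂(P(3)/Q(3)) = 0.4915·log₂(0.4915/0.6898) = -0.24034
  P(4)·log₂(P(4)/Q(4)) = 0.3599·log₂(0.3599/0.0427) = 1.10680

D_KL(P||Q) = -0.04655 + 0.52822 - 0.24034 + 1.10680 = 1.34813 ≈ 1.3481 bits

D_KL(Q||P) = Σ Q(x) log₂(Q(x)/P(x))

Computing term by term:
  Q(1)·log₂(Q(1)/P(1)) = 0.2576·log₂(0.2576/0.0099) = 1.21112
  Q(2)·log₂(Q(2)/P(2)) = 0.0099·log₂(0.0099/0.1387) = -0.03770
  Q(3)·log₂(Q(3)/P(3)) = 0.6898·log₂(0.6898/0.4915) = 0.33730
  Q(4)·log₂(Q(4)/P(4)) = 0.0427·log₂(0.0427/0.3599) = -0.13131

D_KL(Q||P) = 1.21112 - 0.03770 + 0.33730 - 0.13131 = 1.37941 ≈ 1.3794 bits

These are NOT equal (difference: 0.0313 bits). KL divergence is asymmetric: D_KL(P||Q) ≠ D_KL(Q||P) in general.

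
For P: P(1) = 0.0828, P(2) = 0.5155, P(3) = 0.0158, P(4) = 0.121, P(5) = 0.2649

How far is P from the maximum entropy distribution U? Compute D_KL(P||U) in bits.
0.5606 bits

U(i) = 1/5 for all i

D_KL(P||U) = Σ P(x) log₂(P(x) / (1/5))
           = Σ P(x) log₂(P(x)) + log₂(5)
           = log₂(5) - H(P)

H(P) = -Σ P(x) log₂(P(x)):
  -P(1)·log₂(P(1)) = -(0.0828)·log₂(0.0828) = 0.29760
  -P(2)·log₂(P(2)) = -(0.5155)·log₂(0.5155) = 0.49280
  -P(3)·log₂(P(3)) = -(0.0158)·log₂(0.0158) = 0.09455
  -P(4)·log₂(P(4)) = -(0.121)·log₂(0.121) = 0.36868
  -P(5)·log₂(P(5)) = -(0.2649)·log₂(0.2649) = 0.50768
H(P) = 0.29760 + 0.49280 + 0.09455 + 0.36868 + 0.50768 = 1.76131 bits

log₂(5) = 2.32193 bits

D_KL(P||U) = 2.32193 - 1.76131 = 0.56062 ≈ 0.5606 bits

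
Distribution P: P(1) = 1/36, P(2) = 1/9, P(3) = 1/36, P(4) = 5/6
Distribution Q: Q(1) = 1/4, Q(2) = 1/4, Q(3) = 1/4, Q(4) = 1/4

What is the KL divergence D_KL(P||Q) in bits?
1.1414 bits

D_KL(P||Q) = Σ P(x) log₂(P(x)/Q(x))

Computing term by term:
  P(1)·log₂(P(1)/Q(1)) = (1/36)·log₂((1/36)/(1/4)) = -0.08805
  P(2)·log₂(P(2)/Q(2)) = (1/9)·log₂((1/9)/(1/4)) = -0.12999
  P(3)·log₂(P(3)/Q(3)) = (1/36)·log₂((1/36)/(1/4)) = -0.08805
  P(4)·log₂(P(4)/Q(4)) = (5/6)·log₂((5/6)/(1/4)) = 1.44747

D_KL(P||Q) = -0.08805 - 0.12999 - 0.08805 + 1.44747 = 1.14138 ≈ 1.1414 bits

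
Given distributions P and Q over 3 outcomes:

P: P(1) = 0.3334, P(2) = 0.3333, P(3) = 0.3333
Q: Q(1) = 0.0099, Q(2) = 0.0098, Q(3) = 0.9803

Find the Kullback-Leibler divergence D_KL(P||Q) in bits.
2.8686 bits

D_KL(P||Q) = Σ P(x) log₂(P(x)/Q(x))

Computing term by term:
  P(1)·log₂(P(1)/Q(1)) = 0.3334·log₂(0.3334/0.0099) = 1.69157
  P(2)·log₂(P(2)/Q(2)) = 0.3333·log₂(0.3333/0.0098) = 1.69580
  P(3)·log₂(P(3)/Q(3)) = 0.3333·log₂(0.3333/0.9803) = -0.51875

D_KL(P||Q) = 1.69157 + 1.69580 - 0.51875 = 2.86862 ≈ 2.8686 bits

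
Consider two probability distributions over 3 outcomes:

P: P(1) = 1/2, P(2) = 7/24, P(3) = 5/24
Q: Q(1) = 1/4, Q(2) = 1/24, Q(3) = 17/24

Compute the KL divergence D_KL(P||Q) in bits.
0.9510 bits

D_KL(P||Q) = Σ P(x) log₂(P(x)/Q(x))

Computing term by term:
  P(1)·log₂(P(1)/Q(1)) = (1/2)·log₂((1/2)/(1/4)) = 0.50000
  P(2)·log₂(P(2)/Q(2)) = (7/24)·log₂((7/24)/(1/24)) = 0.81881
  P(3)·log₂(P(3)/Q(3)) = (5/24)·log₂((5/24)/(17/24)) = -0.36782

D_KL(P||Q) = 0.50000 + 0.81881 - 0.36782 = 0.95099 ≈ 0.9510 bits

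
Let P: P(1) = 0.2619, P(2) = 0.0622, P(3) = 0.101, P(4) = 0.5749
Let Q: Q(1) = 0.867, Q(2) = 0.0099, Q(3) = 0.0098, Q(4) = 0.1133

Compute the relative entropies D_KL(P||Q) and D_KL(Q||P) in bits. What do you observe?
D_KL(P||Q) = 1.3996 bits, D_KL(Q||P) = 1.1726 bits. The two directions give different values (D_KL(P||Q) exceeds D_KL(Q||P) by 0.2270 bits): KL divergence is asymmetric.

D_KL(P||Q) = Σ P(x) log₂(P(x)/Q(x))

Computing term by term:
  P(1)·log₂(P(1)/Q(1)) = 0.2619·log₂(0.2619/0.867) = -0.45231
  P(2)·log₂(P(2)/Q(2)) = 0.0622·log₂(0.0622/0.0099) = 0.16492
  P(3)·log₂(P(3)/Q(3)) = 0.101·log₂(0.101/0.0098) = 0.33991
  P(4)·log₂(P(4)/Q(4)) = 0.5749·log₂(0.5749/0.1133) = 1.34708

D_KL(P||Q) = -0.45231 + 0.16492 + 0.33991 + 1.34708 = 1.39960 ≈ 1.3996 bits

D_KL(Q||P) = Σ Q(x) log₂(Q(x)/P(x))

Computing term by term:
  Q(1)·log₂(Q(1)/P(1)) = 0.867·log₂(0.867/0.2619) = 1.49732
  Q(2)·log₂(Q(2)/P(2)) = 0.0099·log₂(0.0099/0.0622) = -0.02625
  Q(3)·log₂(Q(3)/P(3)) = 0.0098·log₂(0.0098/0.101) = -0.03298
  Q(4)·log₂(Q(4)/P(4)) = 0.1133·log₂(0.1133/0.5749) = -0.26548

D_KL(Q||P) = 1.49732 - 0.02625 - 0.03298 - 0.26548 = 1.17261 ≈ 1.1726 bits

These are NOT equal (difference: 0.2270 bits). KL divergence is asymmetric: D_KL(P||Q) ≠ D_KL(Q||P) in general.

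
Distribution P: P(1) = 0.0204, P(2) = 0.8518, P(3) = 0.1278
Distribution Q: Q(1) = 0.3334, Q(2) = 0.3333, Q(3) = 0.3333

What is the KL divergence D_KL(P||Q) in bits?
0.8941 bits

D_KL(P||Q) = Σ P(x) log₂(P(x)/Q(x))

Computing term by term:
  P(1)·log₂(P(1)/Q(1)) = 0.0204·log₂(0.0204/0.3334) = -0.08222
  P(2)·log₂(P(2)/Q(2)) = 0.8518·log₂(0.8518/0.3333) = 1.15308
  P(3)·log₂(P(3)/Q(3)) = 0.1278·log₂(0.1278/0.3333) = -0.17674

D_KL(P||Q) = -0.08222 + 1.15308 - 0.17674 = 0.89412 ≈ 0.8941 bits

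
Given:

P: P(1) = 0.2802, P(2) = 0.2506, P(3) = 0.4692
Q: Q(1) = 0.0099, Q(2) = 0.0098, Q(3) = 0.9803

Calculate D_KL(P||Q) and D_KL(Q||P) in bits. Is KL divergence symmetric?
D_KL(P||Q) = 2.0245 bits, D_KL(Q||P) = 0.9485 bits. No, KL divergence is not symmetric.

D_KL(P||Q) = Σ P(x) log₂(P(x)/Q(x))

Computing term by term:
  P(1)·log₂(P(1)/Q(1)) = 0.2802·log₂(0.2802/0.0099) = 1.35137
  P(2)·log₂(P(2)/Q(2)) = 0.2506·log₂(0.2506/0.0098) = 1.17192
  P(3)·log₂(P(3)/Q(3)) = 0.4692·log₂(0.4692/0.9803) = -0.49877

D_KL(P||Q) = 1.35137 + 1.17192 - 0.49877 = 2.02452 ≈ 2.0245 bits

D_KL(Q||P) = Σ Q(x) log₂(Q(x)/P(x))

Computing term by term:
  Q(1)·log₂(Q(1)/P(1)) = 0.0099·log₂(0.0099/0.2802) = -0.04775
  Q(2)·log₂(Q(2)/P(2)) = 0.0098·log₂(0.0098/0.2506) = -0.04583
  Q(3)·log₂(Q(3)/P(3)) = 0.9803·log₂(0.9803/0.4692) = 1.04208

D_KL(Q||P) = -0.04775 - 0.04583 + 1.04208 = 0.94850 ≈ 0.9485 bits

These are NOT equal (difference: 1.0760 bits). KL divergence is asymmetric: D_KL(P||Q) ≠ D_KL(Q||P) in general.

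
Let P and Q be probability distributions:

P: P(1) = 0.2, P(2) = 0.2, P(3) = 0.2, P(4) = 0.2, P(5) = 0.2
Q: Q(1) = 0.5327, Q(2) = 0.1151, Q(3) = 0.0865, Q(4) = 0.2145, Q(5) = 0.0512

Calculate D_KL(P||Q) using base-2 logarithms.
0.4916 bits

D_KL(P||Q) = Σ P(x) log₂(P(x)/Q(x))

Computing term by term:
  P(1)·log₂(P(1)/Q(1)) = 0.2·log₂(0.2/0.5327) = -0.28266
  P(2)·log₂(P(2)/Q(2)) = 0.2·log₂(0.2/0.1151) = 0.15942
  P(3)·log₂(P(3)/Q(3)) = 0.2·log₂(0.2/0.0865) = 0.24185
  P(4)·log₂(P(4)/Q(4)) = 0.2·log₂(0.2/0.2145) = -0.02020
  P(5)·log₂(P(5)/Q(5)) = 0.2·log₂(0.2/0.0512) = 0.39316

D_KL(P||Q) = -0.28266 + 0.15942 + 0.24185 - 0.02020 + 0.39316 = 0.49157 ≈ 0.4916 bits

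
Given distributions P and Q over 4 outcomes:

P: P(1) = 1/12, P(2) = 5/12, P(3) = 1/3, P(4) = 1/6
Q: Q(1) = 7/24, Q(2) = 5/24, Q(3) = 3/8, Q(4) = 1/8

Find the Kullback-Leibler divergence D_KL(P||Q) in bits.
0.2786 bits

D_KL(P||Q) = Σ P(x) log₂(P(x)/Q(x))

Computing term by term:
  P(1)·log₂(P(1)/Q(1)) = (1/12)·log₂((1/12)/(7/24)) = -0.15061
  P(2)·log₂(P(2)/Q(2)) = (5/12)·log₂((5/12)/(5/24)) = 0.41667
  P(3)·log₂(P(3)/Q(3)) = (1/3)·log₂((1/3)/(3/8)) = -0.05664
  P(4)·log₂(P(4)/Q(4)) = (1/6)·log₂((1/6)/(1/8)) = 0.06917

D_KL(P||Q) = -0.15061 + 0.41667 - 0.05664 + 0.06917 = 0.27859 ≈ 0.2786 bits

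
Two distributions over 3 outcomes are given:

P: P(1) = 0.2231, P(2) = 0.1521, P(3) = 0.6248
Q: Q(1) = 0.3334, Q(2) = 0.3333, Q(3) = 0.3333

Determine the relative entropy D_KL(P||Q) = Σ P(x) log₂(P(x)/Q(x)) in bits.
0.2650 bits

D_KL(P||Q) = Σ P(x) log₂(P(x)/Q(x))

Computing term by term:
  P(1)·log₂(P(1)/Q(1)) = 0.2231·log₂(0.2231/0.3334) = -0.12930
  P(2)·log₂(P(2)/Q(2)) = 0.1521·log₂(0.1521/0.3333) = -0.17215
  P(3)·log₂(P(3)/Q(3)) = 0.6248·log₂(0.6248/0.3333) = 0.56643

D_KL(P||Q) = -0.12930 - 0.17215 + 0.56643 = 0.26498 ≈ 0.2650 bits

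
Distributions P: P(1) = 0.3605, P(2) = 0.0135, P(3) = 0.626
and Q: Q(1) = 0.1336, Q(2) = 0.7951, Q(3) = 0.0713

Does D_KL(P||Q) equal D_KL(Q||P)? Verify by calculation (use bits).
D_KL(P||Q) = 2.3989 bits, D_KL(Q||P) = 4.2605 bits. No — D_KL(P||Q) ≠ D_KL(Q||P) for this pair.

D_KL(P||Q) = Σ P(x) log₂(P(x)/Q(x))

Computing term by term:
  P(1)·log₂(P(1)/Q(1)) = 0.3605·log₂(0.3605/0.1336) = 0.51626
  P(2)·log₂(P(2)/Q(2)) = 0.0135·log₂(0.0135/0.7951) = -0.07938
  P(3)·log₂(P(3)/Q(3)) = 0.626·log₂(0.626/0.0713) = 1.96200

D_KL(P||Q) = 0.51626 - 0.07938 + 1.96200 = 2.39888 ≈ 2.3989 bits

D_KL(Q||P) = Σ Q(x) log₂(Q(x)/P(x))

Computing term by term:
  Q(1)·log₂(Q(1)/P(1)) = 0.1336·log₂(0.1336/0.3605) = -0.19133
  Q(2)·log₂(Q(2)/P(2)) = 0.7951·log₂(0.7951/0.0135) = 4.67527
  Q(3)·log₂(Q(3)/P(3)) = 0.0713·log₂(0.0713/0.626) = -0.22347

D_KL(Q||P) = -0.19133 + 4.67527 - 0.22347 = 4.26047 ≈ 4.2605 bits

These are NOT equal (difference: 1.8616 bits). KL divergence is asymmetric: D_KL(P||Q) ≠ D_KL(Q||P) in general.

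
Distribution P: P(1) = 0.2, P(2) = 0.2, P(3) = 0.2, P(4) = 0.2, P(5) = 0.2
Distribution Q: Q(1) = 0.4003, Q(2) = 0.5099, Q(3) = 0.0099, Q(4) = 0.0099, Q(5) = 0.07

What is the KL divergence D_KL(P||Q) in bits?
1.5672 bits

D_KL(P||Q) = Σ P(x) log₂(P(x)/Q(x))

Computing term by term:
  P(1)·log₂(P(1)/Q(1)) = 0.2·log₂(0.2/0.4003) = -0.20022
  P(2)·log₂(P(2)/Q(2)) = 0.2·log₂(0.2/0.5099) = -0.27004
  P(3)·log₂(P(3)/Q(3)) = 0.2·log₂(0.2/0.0099) = 0.86729
  P(4)·log₂(P(4)/Q(4)) = 0.2·log₂(0.2/0.0099) = 0.86729
  P(5)·log₂(P(5)/Q(5)) = 0.2·log₂(0.2/0.07) = 0.30291

D_KL(P||Q) = -0.20022 - 0.27004 + 0.86729 + 0.86729 + 0.30291 = 1.56723 ≈ 1.5672 bits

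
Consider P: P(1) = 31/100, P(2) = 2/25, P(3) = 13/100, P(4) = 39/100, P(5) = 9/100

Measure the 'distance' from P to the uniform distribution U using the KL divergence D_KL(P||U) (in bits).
0.2815 bits

U(i) = 1/5 for all i

D_KL(P||U) = Σ P(x) log₂(P(x) / (1/5))
           = Σ P(x) log₂(P(x)) + log₂(5)
           = log₂(5) - H(P)

H(P) = -Σ P(x) log₂(P(x)):
  -P(1)·log₂(P(1)) = -(31/100)·log₂(31/100) = 0.52379
  -P(2)·log₂(P(2)) = -(2/25)·log₂(2/25) = 0.29151
  -P(3)·log₂(P(3)) = -(13/100)·log₂(13/100) = 0.38264
  -P(4)·log₂(P(4)) = -(39/100)·log₂(39/100) = 0.52980
  -P(5)·log₂(P(5)) = -(9/100)·log₂(9/100) = 0.31265
H(P) = 0.52379 + 0.29151 + 0.38264 + 0.52980 + 0.31265 = 2.04039 bits

log₂(5) = 2.32193 bits

D_KL(P||U) = 2.32193 - 2.04039 = 0.28154 ≈ 0.2815 bits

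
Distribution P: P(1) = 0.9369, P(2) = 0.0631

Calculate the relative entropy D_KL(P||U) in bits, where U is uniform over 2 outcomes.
0.6604 bits

U(i) = 1/2 for all i

D_KL(P||U) = Σ P(x) log₂(P(x) / (1/2))
           = Σ P(x) log₂(P(x)) + log₂(2)
           = log₂(2) - H(P)

H(P) = -Σ P(x) log₂(P(x)):
  -P(1)·log₂(P(1)) = -(0.9369)·log₂(0.9369) = 0.08810
  -P(2)·log₂(P(2)) = -(0.0631)·log₂(0.0631) = 0.25153
H(P) = 0.08810 + 0.25153 = 0.33963 bits

log₂(2) = 1.00000 bits

D_KL(P||U) = 1.00000 - 0.33963 = 0.66037 ≈ 0.6604 bits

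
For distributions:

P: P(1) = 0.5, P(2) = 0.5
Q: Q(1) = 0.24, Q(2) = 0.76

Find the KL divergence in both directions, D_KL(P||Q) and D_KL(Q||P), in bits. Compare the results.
D_KL(P||Q) = 0.2274 bits, D_KL(Q||P) = 0.2050 bits. D_KL(P||Q) is larger than D_KL(Q||P) by 0.0224 bits; the two directions differ.

D_KL(P||Q) = Σ P(x) log₂(P(x)/Q(x))

Computing term by term:
  P(1)·log₂(P(1)/Q(1)) = 0.5·log₂(0.5/0.24) = 0.52945
  P(2)·log₂(P(2)/Q(2)) = 0.5·log₂(0.5/0.76) = -0.30204

D_KL(P||Q) = 0.52945 - 0.30204 = 0.22741 ≈ 0.2274 bits

D_KL(Q||P) = Σ Q(x) log₂(Q(x)/P(x))

Computing term by term:
  Q(1)·log₂(Q(1)/P(1)) = 0.24·log₂(0.24/0.5) = -0.25413
  Q(2)·log₂(Q(2)/P(2)) = 0.76·log₂(0.76/0.5) = 0.45909

D_KL(Q||P) = -0.25413 + 0.45909 = 0.20496 ≈ 0.2050 bits

These are NOT equal (difference: 0.0224 bits). KL divergence is asymmetric: D_KL(P||Q) ≠ D_KL(Q||P) in general.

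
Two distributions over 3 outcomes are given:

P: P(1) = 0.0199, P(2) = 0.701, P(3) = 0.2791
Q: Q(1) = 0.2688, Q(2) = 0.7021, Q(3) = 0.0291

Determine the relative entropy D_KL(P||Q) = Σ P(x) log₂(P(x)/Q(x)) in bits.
0.8340 bits

D_KL(P||Q) = Σ P(x) log₂(P(x)/Q(x))

Computing term by term:
  P(1)·log₂(P(1)/Q(1)) = 0.0199·log₂(0.0199/0.2688) = -0.07474
  P(2)·log₂(P(2)/Q(2)) = 0.701·log₂(0.701/0.7021) = -0.00159
  P(3)·log₂(P(3)/Q(3)) = 0.2791·log₂(0.2791/0.0291) = 0.91034

D_KL(P||Q) = -0.07474 - 0.00159 + 0.91034 = 0.83401 ≈ 0.8340 bits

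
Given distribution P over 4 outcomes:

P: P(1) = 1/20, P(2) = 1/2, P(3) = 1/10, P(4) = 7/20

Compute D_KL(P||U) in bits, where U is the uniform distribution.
0.4216 bits

U(i) = 1/4 for all i

D_KL(P||U) = Σ P(x) log₂(P(x) / (1/4))
           = Σ P(x) log₂(P(x)) + log₂(4)
           = log₂(4) - H(P)

H(P) = -Σ P(x) log₂(P(x)):
  -P(1)·log₂(P(1)) = -(1/20)·log₂(1/20) = 0.21610
  -P(2)·log₂(P(2)) = -(1/2)·log₂(1/2) = 0.50000
  -P(3)·log₂(P(3)) = -(1/10)·log₂(1/10) = 0.33219
  -P(4)·log₂(P(4)) = -(7/20)·log₂(7/20) = 0.53010
H(P) = 0.21610 + 0.50000 + 0.33219 + 0.53010 = 1.57839 bits

log₂(4) = 2.00000 bits

D_KL(P||U) = 2.00000 - 1.57839 = 0.42161 ≈ 0.4216 bits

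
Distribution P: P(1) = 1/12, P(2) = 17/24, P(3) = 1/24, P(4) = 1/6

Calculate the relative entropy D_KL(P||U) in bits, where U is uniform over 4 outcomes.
0.7270 bits

U(i) = 1/4 for all i

D_KL(P||U) = Σ P(x) log₂(P(x) / (1/4))
           = Σ P(x) log₂(P(x)) + log₂(4)
           = log₂(4) - H(P)

H(P) = -Σ P(x) log₂(P(x)):
  -P(1)·log₂(P(1)) = -(1/12)·log₂(1/12) = 0.29875
  -P(2)·log₂(P(2)) = -(17/24)·log₂(17/24) = 0.35240
  -P(3)·log₂(P(3)) = -(1/24)·log₂(1/24) = 0.19104
  -P(4)·log₂(P(4)) = -(1/6)·log₂(1/6) = 0.43083
H(P) = 0.29875 + 0.35240 + 0.19104 + 0.43083 = 1.27302 bits

log₂(4) = 2.00000 bits

D_KL(P||U) = 2.00000 - 1.27302 = 0.72698 ≈ 0.7270 bits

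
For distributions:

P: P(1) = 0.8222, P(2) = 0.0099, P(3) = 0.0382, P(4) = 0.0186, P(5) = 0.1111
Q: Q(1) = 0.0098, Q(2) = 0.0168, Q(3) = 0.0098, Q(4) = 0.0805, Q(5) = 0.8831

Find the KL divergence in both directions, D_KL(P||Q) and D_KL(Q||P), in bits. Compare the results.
D_KL(P||Q) = 4.9502 bits, D_KL(Q||P) = 2.7422 bits. D_KL(P||Q) is larger than D_KL(Q||P) by 2.2080 bits; the two directions differ.

D_KL(P||Q) = Σ P(x) log₂(P(x)/Q(x))

Computing term by term:
  P(1)·log₂(P(1)/Q(1)) = 0.8222·log₂(0.8222/0.0098) = 5.25432
  P(2)·log₂(P(2)/Q(2)) = 0.0099·log₂(0.0099/0.0168) = -0.00755
  P(3)·log₂(P(3)/Q(3)) = 0.0382·log₂(0.0382/0.0098) = 0.07498
  P(4)·log₂(P(4)/Q(4)) = 0.0186·log₂(0.0186/0.0805) = -0.03931
  P(5)·log₂(P(5)/Q(5)) = 0.1111·log₂(0.1111/0.8831) = -0.33227

D_KL(P||Q) = 5.25432 - 0.00755 + 0.07498 - 0.03931 - 0.33227 = 4.95017 ≈ 4.9502 bits

D_KL(Q||P) = Σ Q(x) log₂(Q(x)/P(x))

Computing term by term:
  Q(1)·log₂(Q(1)/P(1)) = 0.0098·log₂(0.0098/0.8222) = -0.06263
  Q(2)·log₂(Q(2)/P(2)) = 0.0168·log₂(0.0168/0.0099) = 0.01282
  Q(3)·log₂(Q(3)/P(3)) = 0.0098·log₂(0.0098/0.0382) = -0.01923
  Q(4)·log₂(Q(4)/P(4)) = 0.0805·log₂(0.0805/0.0186) = 0.17015
  Q(5)·log₂(Q(5)/P(5)) = 0.8831·log₂(0.8831/0.1111) = 2.64110

D_KL(Q||P) = -0.06263 + 0.01282 - 0.01923 + 0.17015 + 2.64110 = 2.74221 ≈ 2.7422 bits

These are NOT equal (difference: 2.2080 bits). KL divergence is asymmetric: D_KL(P||Q) ≠ D_KL(Q||P) in general.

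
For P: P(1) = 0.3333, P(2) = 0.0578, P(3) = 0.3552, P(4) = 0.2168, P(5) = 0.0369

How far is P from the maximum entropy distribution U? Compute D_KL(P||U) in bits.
0.3717 bits

U(i) = 1/5 for all i

D_KL(P||U) = Σ P(x) log₂(P(x) / (1/5))
           = Σ P(x) log₂(P(x)) + log₂(5)
           = log₂(5) - H(P)

H(P) = -Σ P(x) log₂(P(x)):
  -P(1)·log₂(P(1)) = -(0.3333)·log₂(0.3333) = 0.52832
  -P(2)·log₂(P(2)) = -(0.0578)·log₂(0.0578) = 0.23772
  -P(3)·log₂(P(3)) = -(0.3552)·log₂(0.3552) = 0.53042
  -P(4)·log₂(P(4)) = -(0.2168)·log₂(0.2168) = 0.47817
  -P(5)·log₂(P(5)) = -(0.0369)·log₂(0.0369) = 0.17565
H(P) = 0.52832 + 0.23772 + 0.53042 + 0.47817 + 0.17565 = 1.95028 bits

log₂(5) = 2.32193 bits

D_KL(P||U) = 2.32193 - 1.95028 = 0.37165 ≈ 0.3717 bits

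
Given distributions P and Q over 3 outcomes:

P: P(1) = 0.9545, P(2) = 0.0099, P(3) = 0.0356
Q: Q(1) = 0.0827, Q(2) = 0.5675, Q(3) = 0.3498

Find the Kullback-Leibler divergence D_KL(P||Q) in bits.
3.1930 bits

D_KL(P||Q) = Σ P(x) log₂(P(x)/Q(x))

Computing term by term:
  P(1)·log₂(P(1)/Q(1)) = 0.9545·log₂(0.9545/0.0827) = 3.36823
  P(2)·log₂(P(2)/Q(2)) = 0.0099·log₂(0.0099/0.5675) = -0.05783
  P(3)·log₂(P(3)/Q(3)) = 0.0356·log₂(0.0356/0.3498) = -0.11736

D_KL(P||Q) = 3.36823 - 0.05783 - 0.11736 = 3.19304 ≈ 3.1930 bits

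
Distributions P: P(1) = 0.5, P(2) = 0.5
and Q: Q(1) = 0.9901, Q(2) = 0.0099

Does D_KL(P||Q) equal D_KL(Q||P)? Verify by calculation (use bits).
D_KL(P||Q) = 2.3364 bits, D_KL(Q||P) = 0.9199 bits. No — D_KL(P||Q) ≠ D_KL(Q||P) for this pair.

D_KL(P||Q) = Σ P(x) log₂(P(x)/Q(x))

Computing term by term:
  P(1)·log₂(P(1)/Q(1)) = 0.5·log₂(0.5/0.9901) = -0.49282
  P(2)·log₂(P(2)/Q(2)) = 0.5·log₂(0.5/0.0099) = 2.82918

D_KL(P||Q) = -0.49282 + 2.82918 = 2.33636 ≈ 2.3364 bits

D_KL(Q||P) = Σ Q(x) log₂(Q(x)/P(x))

Computing term by term:
  Q(1)·log₂(Q(1)/P(1)) = 0.9901·log₂(0.9901/0.5) = 0.97589
  Q(2)·log₂(Q(2)/P(2)) = 0.0099·log₂(0.0099/0.5) = -0.05602

D_KL(Q||P) = 0.97589 - 0.05602 = 0.91987 ≈ 0.9199 bits

These are NOT equal (difference: 1.4165 bits). KL divergence is asymmetric: D_KL(P||Q) ≠ D_KL(Q||P) in general.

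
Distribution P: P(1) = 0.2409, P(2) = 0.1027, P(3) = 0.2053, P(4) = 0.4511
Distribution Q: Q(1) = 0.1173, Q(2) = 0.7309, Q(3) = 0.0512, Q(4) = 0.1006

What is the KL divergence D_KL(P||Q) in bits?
1.3472 bits

D_KL(P||Q) = Σ P(x) log₂(P(x)/Q(x))

Computing term by term:
  P(1)·log₂(P(1)/Q(1)) = 0.2409·log₂(0.2409/0.1173) = 0.25011
  P(2)·log₂(P(2)/Q(2)) = 0.1027·log₂(0.1027/0.7309) = -0.29077
  P(3)·log₂(P(3)/Q(3)) = 0.2053·log₂(0.2053/0.0512) = 0.41132
  P(4)·log₂(P(4)/Q(4)) = 0.4511·log₂(0.4511/0.1006) = 0.97655

D_KL(P||Q) = 0.25011 - 0.29077 + 0.41132 + 0.97655 = 1.34721 ≈ 1.3472 bits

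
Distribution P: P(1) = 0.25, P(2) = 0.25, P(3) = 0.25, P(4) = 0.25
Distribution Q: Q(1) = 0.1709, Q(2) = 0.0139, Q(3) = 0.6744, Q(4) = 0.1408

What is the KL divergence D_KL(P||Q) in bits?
1.0285 bits

D_KL(P||Q) = Σ P(x) log₂(P(x)/Q(x))

Computing term by term:
  P(1)·log₂(P(1)/Q(1)) = 0.25·log₂(0.25/0.1709) = 0.13719
  P(2)·log₂(P(2)/Q(2)) = 0.25·log₂(0.25/0.0139) = 1.04219
  P(3)·log₂(P(3)/Q(3)) = 0.25·log₂(0.25/0.6744) = -0.35792
  P(4)·log₂(P(4)/Q(4)) = 0.25·log₂(0.25/0.1408) = 0.20707

D_KL(P||Q) = 0.13719 + 1.04219 - 0.35792 + 0.20707 = 1.02853 ≈ 1.0285 bits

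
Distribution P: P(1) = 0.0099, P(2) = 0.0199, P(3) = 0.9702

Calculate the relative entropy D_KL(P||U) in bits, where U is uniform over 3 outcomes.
1.3642 bits

U(i) = 1/3 for all i

D_KL(P||U) = Σ P(x) log₂(P(x) / (1/3))
           = Σ P(x) log₂(P(x)) + log₂(3)
           = log₂(3) - H(P)

H(P) = -Σ P(x) log₂(P(x)):
  -P(1)·log₂(P(1)) = -(0.0099)·log₂(0.0099) = 0.06592
  -P(2)·log₂(P(2)) = -(0.0199)·log₂(0.0199) = 0.11246
  -P(3)·log₂(P(3)) = -(0.9702)·log₂(0.9702) = 0.04235
H(P) = 0.06592 + 0.11246 + 0.04235 = 0.22073 bits

log₂(3) = 1.58496 bits

D_KL(P||U) = 1.58496 - 0.22073 = 1.36423 ≈ 1.3642 bits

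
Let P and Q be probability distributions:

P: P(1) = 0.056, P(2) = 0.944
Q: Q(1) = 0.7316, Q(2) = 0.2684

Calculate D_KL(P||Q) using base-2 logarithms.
1.5052 bits

D_KL(P||Q) = Σ P(x) log₂(P(x)/Q(x))

Computing term by term:
  P(1)·log₂(P(1)/Q(1)) = 0.056·log₂(0.056/0.7316) = -0.20762
  P(2)·log₂(P(2)/Q(2)) = 0.944·log₂(0.944/0.2684) = 1.71280

D_KL(P||Q) = -0.20762 + 1.71280 = 1.50518 ≈ 1.5052 bits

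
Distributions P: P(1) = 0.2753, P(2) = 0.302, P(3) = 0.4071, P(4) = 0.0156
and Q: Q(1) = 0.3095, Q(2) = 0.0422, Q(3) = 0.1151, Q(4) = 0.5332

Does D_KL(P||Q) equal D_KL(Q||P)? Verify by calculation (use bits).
D_KL(P||Q) = 1.4734 bits, D_KL(Q||P) = 2.4394 bits. No — D_KL(P||Q) ≠ D_KL(Q||P) for this pair.

D_KL(P||Q) = Σ P(x) log₂(P(x)/Q(x))

Computing term by term:
  P(1)·log₂(P(1)/Q(1)) = 0.2753·log₂(0.2753/0.3095) = -0.04651
  P(2)·log₂(P(2)/Q(2)) = 0.302·log₂(0.302/0.0422) = 0.85745
  P(3)·log₂(P(3)/Q(3)) = 0.4071·log₂(0.4071/0.1151) = 0.74194
  P(4)·log₂(P(4)/Q(4)) = 0.0156·log₂(0.0156/0.5332) = -0.07948

D_KL(P||Q) = -0.04651 + 0.85745 + 0.74194 - 0.07948 = 1.47340 ≈ 1.4734 bits

D_KL(Q||P) = Σ Q(x) log₂(Q(x)/P(x))

Computing term by term:
  Q(1)·log₂(Q(1)/P(1)) = 0.3095·log₂(0.3095/0.2753) = 0.05229
  Q(2)·log₂(Q(2)/P(2)) = 0.0422·log₂(0.0422/0.302) = -0.11982
  Q(3)·log₂(Q(3)/P(3)) = 0.1151·log₂(0.1151/0.4071) = -0.20977
  Q(4)·log₂(Q(4)/P(4)) = 0.5332·log₂(0.5332/0.0156) = 2.71669

D_KL(Q||P) = 0.05229 - 0.11982 - 0.20977 + 2.71669 = 2.43939 ≈ 2.4394 bits

These are NOT equal (difference: 0.9660 bits). KL divergence is asymmetric: D_KL(P||Q) ≠ D_KL(Q||P) in general.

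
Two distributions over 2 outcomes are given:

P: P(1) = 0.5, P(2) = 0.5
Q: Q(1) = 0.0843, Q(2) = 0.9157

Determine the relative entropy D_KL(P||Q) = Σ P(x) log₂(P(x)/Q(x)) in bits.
0.8477 bits

D_KL(P||Q) = Σ P(x) log₂(P(x)/Q(x))

Computing term by term:
  P(1)·log₂(P(1)/Q(1)) = 0.5·log₂(0.5/0.0843) = 1.28416
  P(2)·log₂(P(2)/Q(2)) = 0.5·log₂(0.5/0.9157) = -0.43647

D_KL(P||Q) = 1.28416 - 0.43647 = 0.84769 ≈ 0.8477 bits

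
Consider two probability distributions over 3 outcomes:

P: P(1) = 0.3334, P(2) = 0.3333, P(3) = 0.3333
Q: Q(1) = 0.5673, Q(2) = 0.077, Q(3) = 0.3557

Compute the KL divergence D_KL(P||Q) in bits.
0.4176 bits

D_KL(P||Q) = Σ P(x) log₂(P(x)/Q(x))

Computing term by term:
  P(1)·log₂(P(1)/Q(1)) = 0.3334·log₂(0.3334/0.5673) = -0.25567
  P(2)·log₂(P(2)/Q(2)) = 0.3333·log₂(0.3333/0.077) = 0.70456
  P(3)·log₂(P(3)/Q(3)) = 0.3333·log₂(0.3333/0.3557) = -0.03128

D_KL(P||Q) = -0.25567 + 0.70456 - 0.03128 = 0.41761 ≈ 0.4176 bits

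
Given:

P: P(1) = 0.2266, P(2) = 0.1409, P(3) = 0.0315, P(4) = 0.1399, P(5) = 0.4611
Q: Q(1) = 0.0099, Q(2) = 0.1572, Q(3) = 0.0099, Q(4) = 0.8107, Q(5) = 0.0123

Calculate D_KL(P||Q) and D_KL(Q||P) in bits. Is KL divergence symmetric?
D_KL(P||Q) = 3.1100 bits, D_KL(Q||P) = 1.9542 bits. No, KL divergence is not symmetric.

D_KL(P||Q) = Σ P(x) log₂(P(x)/Q(x))

Computing term by term:
  P(1)·log₂(P(1)/Q(1)) = 0.2266·log₂(0.2266/0.0099) = 1.02346
  P(2)·log₂(P(2)/Q(2)) = 0.1409·log₂(0.1409/0.1572) = -0.02225
  P(3)·log₂(P(3)/Q(3)) = 0.0315·log₂(0.0315/0.0099) = 0.05260
  P(4)·log₂(P(4)/Q(4)) = 0.1399·log₂(0.1399/0.8107) = -0.35461
  P(5)·log₂(P(5)/Q(5)) = 0.4611·log₂(0.4611/0.0123) = 2.41079

D_KL(P||Q) = 1.02346 - 0.02225 + 0.05260 - 0.35461 + 2.41079 = 3.10999 ≈ 3.1100 bits

D_KL(Q||P) = Σ Q(x) log₂(Q(x)/P(x))

Computing term by term:
  Q(1)·log₂(Q(1)/P(1)) = 0.0099·log₂(0.0099/0.2266) = -0.04471
  Q(2)·log₂(Q(2)/P(2)) = 0.1572·log₂(0.1572/0.1409) = 0.02483
  Q(3)·log₂(Q(3)/P(3)) = 0.0099·log₂(0.0099/0.0315) = -0.01653
  Q(4)·log₂(Q(4)/P(4)) = 0.8107·log₂(0.8107/0.1399) = 2.05494
  Q(5)·log₂(Q(5)/P(5)) = 0.0123·log₂(0.0123/0.4611) = -0.06431

D_KL(Q||P) = -0.04471 + 0.02483 - 0.01653 + 2.05494 - 0.06431 = 1.95422 ≈ 1.9542 bits

These are NOT equal (difference: 1.1558 bits). KL divergence is asymmetric: D_KL(P||Q) ≠ D_KL(Q||P) in general.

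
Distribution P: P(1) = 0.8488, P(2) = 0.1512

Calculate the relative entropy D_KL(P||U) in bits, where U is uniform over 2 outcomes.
0.3872 bits

U(i) = 1/2 for all i

D_KL(P||U) = Σ P(x) log₂(P(x) / (1/2))
           = Σ P(x) log₂(P(x)) + log₂(2)
           = log₂(2) - H(P)

H(P) = -Σ P(x) log₂(P(x)):
  -P(1)·log₂(P(1)) = -(0.8488)·log₂(0.8488) = 0.20074
  -P(2)·log₂(P(2)) = -(0.1512)·log₂(0.1512) = 0.41209
H(P) = 0.20074 + 0.41209 = 0.61283 bits

log₂(2) = 1.00000 bits

D_KL(P||U) = 1.00000 - 0.61283 = 0.38717 ≈ 0.3872 bits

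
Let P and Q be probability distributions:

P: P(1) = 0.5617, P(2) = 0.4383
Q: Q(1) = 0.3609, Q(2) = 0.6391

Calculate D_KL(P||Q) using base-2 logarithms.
0.1200 bits

D_KL(P||Q) = Σ P(x) log₂(P(x)/Q(x))

Computing term by term:
  P(1)·log₂(P(1)/Q(1)) = 0.5617·log₂(0.5617/0.3609) = 0.35848
  P(2)·log₂(P(2)/Q(2)) = 0.4383·log₂(0.4383/0.6391) = -0.23849

D_KL(P||Q) = 0.35848 - 0.23849 = 0.11999 ≈ 0.1200 bits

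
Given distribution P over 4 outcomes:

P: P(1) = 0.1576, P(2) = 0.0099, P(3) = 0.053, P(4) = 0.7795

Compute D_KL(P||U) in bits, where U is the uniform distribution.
1.0092 bits

U(i) = 1/4 for all i

D_KL(P||U) = Σ P(x) log₂(P(x) / (1/4))
           = Σ P(x) log₂(P(x)) + log₂(4)
           = log₂(4) - H(P)

H(P) = -Σ P(x) log₂(P(x)):
  -P(1)·log₂(P(1)) = -(0.1576)·log₂(0.1576) = 0.42011
  -P(2)·log₂(P(2)) = -(0.0099)·log₂(0.0099) = 0.06592
  -P(3)·log₂(P(3)) = -(0.053)·log₂(0.053) = 0.22461
  -P(4)·log₂(P(4)) = -(0.7795)·log₂(0.7795) = 0.28014
H(P) = 0.42011 + 0.06592 + 0.22461 + 0.28014 = 0.99078 bits

log₂(4) = 2.00000 bits

D_KL(P||U) = 2.00000 - 0.99078 = 1.00922 ≈ 1.0092 bits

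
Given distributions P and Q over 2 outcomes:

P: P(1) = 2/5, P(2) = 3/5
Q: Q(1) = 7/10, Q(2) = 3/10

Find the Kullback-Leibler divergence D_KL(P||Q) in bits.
0.2771 bits

D_KL(P||Q) = Σ P(x) log₂(P(x)/Q(x))

Computing term by term:
  P(1)·log₂(P(1)/Q(1)) = (2/5)·log₂((2/5)/(7/10)) = -0.32294
  P(2)·log₂(P(2)/Q(2)) = (3/5)·log₂((3/5)/(3/10)) = 0.60000

D_KL(P||Q) = -0.32294 + 0.60000 = 0.27706 ≈ 0.2771 bits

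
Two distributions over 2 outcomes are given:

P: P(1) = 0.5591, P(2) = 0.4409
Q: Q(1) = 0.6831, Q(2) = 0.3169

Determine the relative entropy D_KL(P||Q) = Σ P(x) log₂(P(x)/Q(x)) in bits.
0.0485 bits

D_KL(P||Q) = Σ P(x) log₂(P(x)/Q(x))

Computing term by term:
  P(1)·log₂(P(1)/Q(1)) = 0.5591·log₂(0.5591/0.6831) = -0.16157
  P(2)·log₂(P(2)/Q(2)) = 0.4409·log₂(0.4409/0.3169) = 0.21006

D_KL(P||Q) = -0.16157 + 0.21006 = 0.04849 ≈ 0.0485 bits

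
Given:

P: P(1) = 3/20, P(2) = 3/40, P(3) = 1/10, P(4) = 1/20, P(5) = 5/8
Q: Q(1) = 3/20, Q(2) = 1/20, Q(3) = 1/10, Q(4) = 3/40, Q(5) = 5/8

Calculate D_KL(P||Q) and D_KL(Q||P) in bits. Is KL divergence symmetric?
D_KL(P||Q) = 0.0146 bits, D_KL(Q||P) = 0.0146 bits. The two values coincide for this particular pair, but no — KL divergence is not symmetric in general.

D_KL(P||Q) = Σ P(x) log₂(P(x)/Q(x))

Computing term by term:
  P(1)·log₂(P(1)/Q(1)) = (3/20)·log₂((3/20)/(3/20)) = 0.00000
  P(2)·log₂(P(2)/Q(2)) = (3/40)·log₂((3/40)/(1/20)) = 0.04387
  P(3)·log₂(P(3)/Q(3)) = (1/10)·log₂((1/10)/(1/10)) = 0.00000
  P(4)·log₂(P(4)/Q(4)) = (1/20)·log₂((1/20)/(3/40)) = -0.02925
  P(5)·log₂(P(5)/Q(5)) = (5/8)·log₂((5/8)/(5/8)) = 0.00000

D_KL(P||Q) = 0.00000 + 0.04387 + 0.00000 - 0.02925 + 0.00000 = 0.01462 ≈ 0.0146 bits

D_KL(Q||P) = Σ Q(x) log₂(Q(x)/P(x))

Computing term by term:
  Q(1)·log₂(Q(1)/P(1)) = (3/20)·log₂((3/20)/(3/20)) = 0.00000
  Q(2)·log₂(Q(2)/P(2)) = (1/20)·log₂((1/20)/(3/40)) = -0.02925
  Q(3)·log₂(Q(3)/P(3)) = (1/10)·log₂((1/10)/(1/10)) = 0.00000
  Q(4)·log₂(Q(4)/P(4)) = (3/40)·log₂((3/40)/(1/20)) = 0.04387
  Q(5)·log₂(Q(5)/P(5)) = (5/8)·log₂((5/8)/(5/8)) = 0.00000

D_KL(Q||P) = 0.00000 - 0.02925 + 0.00000 + 0.04387 + 0.00000 = 0.01462 ≈ 0.0146 bits

These ARE equal here. Q is P with outcomes relabeled (Q(2) = P(4), Q(4) = P(2)) by a relabeling that is its own inverse, so the two sums contain exactly the same terms in a different order. This is a special case — KL divergence is not symmetric in general: D_KL(P||Q) ≠ D_KL(Q||P) for most P, Q.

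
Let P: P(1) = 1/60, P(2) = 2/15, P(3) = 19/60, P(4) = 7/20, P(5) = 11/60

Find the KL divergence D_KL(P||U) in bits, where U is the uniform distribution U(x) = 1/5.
0.3318 bits

U(i) = 1/5 for all i

D_KL(P||U) = Σ P(x) log₂(P(x) / (1/5))
           = Σ P(x) log₂(P(x)) + log₂(5)
           = log₂(5) - H(P)

H(P) = -Σ P(x) log₂(P(x)):
  -P(1)·log₂(P(1)) = -(1/60)·log₂(1/60) = 0.09845
  -P(2)·log₂(P(2)) = -(2/15)·log₂(2/15) = 0.38759
  -P(3)·log₂(P(3)) = -(19/60)·log₂(19/60) = 0.52534
  -P(4)·log₂(P(4)) = -(7/20)·log₂(7/20) = 0.53010
  -P(5)·log₂(P(5)) = -(11/60)·log₂(11/60) = 0.44870
H(P) = 0.09845 + 0.38759 + 0.52534 + 0.53010 + 0.44870 = 1.99018 bits

log₂(5) = 2.32193 bits

D_KL(P||U) = 2.32193 - 1.99018 = 0.33175 ≈ 0.3318 bits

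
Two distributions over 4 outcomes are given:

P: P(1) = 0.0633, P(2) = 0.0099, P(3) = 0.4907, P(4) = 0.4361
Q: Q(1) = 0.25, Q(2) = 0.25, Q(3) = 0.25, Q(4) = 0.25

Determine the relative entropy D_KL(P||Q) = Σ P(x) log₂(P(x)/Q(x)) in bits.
0.6559 bits

D_KL(P||Q) = Σ P(x) log₂(P(x)/Q(x))

Computing term by term:
  P(1)·log₂(P(1)/Q(1)) = 0.0633·log₂(0.0633/0.25) = -0.12544
  P(2)·log₂(P(2)/Q(2)) = 0.0099·log₂(0.0099/0.25) = -0.04612
  P(3)·log₂(P(3)/Q(3)) = 0.4907·log₂(0.4907/0.25) = 0.47741
  P(4)·log₂(P(4)/Q(4)) = 0.4361·log₂(0.4361/0.25) = 0.35007

D_KL(P||Q) = -0.12544 - 0.04612 + 0.47741 + 0.35007 = 0.65592 ≈ 0.6559 bits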